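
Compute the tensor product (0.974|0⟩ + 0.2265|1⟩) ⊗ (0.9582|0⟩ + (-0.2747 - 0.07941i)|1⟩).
0.9333|00⟩ + (-0.2676 - 0.07735i)|01⟩ + 0.217|10⟩ + (-0.06222 - 0.01799i)|11⟩

amp(|b₁b₂…⟩) = product of the factor amplitudes for bits b₁, b₂, …; only kets whose every factor amplitude is nonzero survive.
|00⟩: (0.974)(0.9582) = 0.9333
|01⟩: (0.974)(-0.2747 - 0.07941i) = (-0.2676 - 0.07735i)
|10⟩: (0.2265)(0.9582) = 0.217
|11⟩: (0.2265)(-0.2747 - 0.07941i) = (-0.06222 - 0.01799i)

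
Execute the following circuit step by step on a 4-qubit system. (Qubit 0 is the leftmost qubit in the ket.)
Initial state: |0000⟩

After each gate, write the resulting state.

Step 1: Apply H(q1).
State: 1/√2|0000⟩ + 1/√2|0100⟩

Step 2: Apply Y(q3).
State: (1/√2)i|0001⟩ + (1/√2)i|0101⟩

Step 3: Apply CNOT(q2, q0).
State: (1/√2)i|0001⟩ + (1/√2)i|0101⟩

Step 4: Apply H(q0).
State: (1/2)i|0001⟩ + (1/2)i|0101⟩ + (1/2)i|1001⟩ + (1/2)i|1101⟩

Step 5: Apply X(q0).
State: (1/2)i|0001⟩ + (1/2)i|0101⟩ + (1/2)i|1001⟩ + (1/2)i|1101⟩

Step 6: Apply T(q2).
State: (1/2)i|0001⟩ + (1/2)i|0101⟩ + (1/2)i|1001⟩ + (1/2)i|1101⟩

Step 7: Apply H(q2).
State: (1/√8)i|0001⟩ + (1/√8)i|0011⟩ + (1/√8)i|0101⟩ + (1/√8)i|0111⟩ + (1/√8)i|1001⟩ + (1/√8)i|1011⟩ + (1/√8)i|1101⟩ + (1/√8)i|1111⟩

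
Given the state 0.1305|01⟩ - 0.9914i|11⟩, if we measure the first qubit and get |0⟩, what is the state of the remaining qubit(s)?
|1⟩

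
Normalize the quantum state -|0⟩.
-|0⟩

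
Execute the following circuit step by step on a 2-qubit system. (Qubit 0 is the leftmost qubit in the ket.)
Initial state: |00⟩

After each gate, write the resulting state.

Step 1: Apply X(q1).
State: |01⟩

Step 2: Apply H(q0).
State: 1/√2|01⟩ + 1/√2|11⟩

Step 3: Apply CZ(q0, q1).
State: 1/√2|01⟩ - 1/√2|11⟩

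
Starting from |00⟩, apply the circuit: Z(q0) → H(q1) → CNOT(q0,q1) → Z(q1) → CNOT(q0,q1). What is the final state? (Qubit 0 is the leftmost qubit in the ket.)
1/√2|00⟩ - 1/√2|01⟩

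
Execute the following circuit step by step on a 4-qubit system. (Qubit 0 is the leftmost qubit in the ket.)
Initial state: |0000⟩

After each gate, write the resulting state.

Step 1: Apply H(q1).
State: 1/√2|0000⟩ + 1/√2|0100⟩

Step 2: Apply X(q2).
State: 1/√2|0010⟩ + 1/√2|0110⟩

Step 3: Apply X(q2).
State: 1/√2|0000⟩ + 1/√2|0100⟩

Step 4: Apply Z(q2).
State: 1/√2|0000⟩ + 1/√2|0100⟩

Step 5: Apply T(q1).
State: 1/√2|0000⟩ + (1/2 + (1/2)i)|0100⟩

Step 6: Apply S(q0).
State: 1/√2|0000⟩ + (1/2 + (1/2)i)|0100⟩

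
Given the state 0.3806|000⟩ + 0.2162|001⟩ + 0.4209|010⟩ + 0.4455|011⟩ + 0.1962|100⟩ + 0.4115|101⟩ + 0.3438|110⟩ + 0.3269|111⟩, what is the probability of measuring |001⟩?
0.04674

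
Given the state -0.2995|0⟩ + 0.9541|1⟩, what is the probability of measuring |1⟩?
0.9103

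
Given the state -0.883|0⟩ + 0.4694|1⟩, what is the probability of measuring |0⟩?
0.7797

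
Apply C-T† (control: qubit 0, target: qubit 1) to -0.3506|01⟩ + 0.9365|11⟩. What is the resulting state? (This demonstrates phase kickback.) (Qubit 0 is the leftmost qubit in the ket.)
-0.3506|01⟩ + (0.6622 - 0.6622i)|11⟩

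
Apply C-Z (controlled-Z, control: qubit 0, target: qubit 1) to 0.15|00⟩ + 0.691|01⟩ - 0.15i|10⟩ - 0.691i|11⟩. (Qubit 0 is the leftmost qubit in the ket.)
0.15|00⟩ + 0.691|01⟩ - 0.15i|10⟩ + 0.691i|11⟩

C-Z leaves the control-|0⟩ kets |00⟩, |01⟩ unchanged and applies Z to qubit 1 on the control-|1⟩ pair (|10⟩, |11⟩).
Z = [[1, 0], [0, -1]].
With a = amp(|10⟩) = -0.15i and b = amp(|11⟩) = -0.691i:
new amp(|10⟩) = (1)·a = -0.15i
new amp(|11⟩) = (-1)·b = 0.691i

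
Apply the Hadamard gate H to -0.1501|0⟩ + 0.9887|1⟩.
0.593|0⟩ - 0.8053|1⟩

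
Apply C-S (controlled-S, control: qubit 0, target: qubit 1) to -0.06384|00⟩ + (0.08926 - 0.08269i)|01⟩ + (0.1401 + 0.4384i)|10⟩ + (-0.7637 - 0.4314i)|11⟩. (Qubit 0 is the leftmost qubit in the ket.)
-0.06384|00⟩ + (0.08926 - 0.08269i)|01⟩ + (0.1401 + 0.4384i)|10⟩ + (0.4314 - 0.7637i)|11⟩

C-S leaves the control-|0⟩ kets |00⟩, |01⟩ unchanged and applies S to qubit 1 on the control-|1⟩ pair (|10⟩, |11⟩).
S = [[1, 0], [0, i]].
With a = amp(|10⟩) = (0.1401 + 0.4384i) and b = amp(|11⟩) = (-0.7637 - 0.4314i):
new amp(|10⟩) = (1)·a = (0.1401 + 0.4384i)
new amp(|11⟩) = (i)·b = (0.4314 - 0.7637i)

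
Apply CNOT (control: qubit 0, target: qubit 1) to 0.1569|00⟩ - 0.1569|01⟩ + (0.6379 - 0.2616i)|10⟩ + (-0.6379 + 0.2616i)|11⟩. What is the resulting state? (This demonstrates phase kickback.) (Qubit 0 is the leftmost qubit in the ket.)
0.1569|00⟩ - 0.1569|01⟩ + (-0.6379 + 0.2616i)|10⟩ + (0.6379 - 0.2616i)|11⟩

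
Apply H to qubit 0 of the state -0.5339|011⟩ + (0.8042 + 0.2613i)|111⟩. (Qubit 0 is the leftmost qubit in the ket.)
(0.1911 + 0.1848i)|011⟩ + (-0.9462 - 0.1848i)|111⟩

H on qubit 0 mixes each pair of kets that differ only in qubit 0: amplitudes (a, b) of (|…0…⟩, |…1…⟩) become ((a + b)/√2, (a − b)/√2). Kets absent from the input have amplitude 0.
(|011⟩, |111⟩): (a, b) = (-0.5339, (0.8042 + 0.2613i)) → ((0.1911 + 0.1848i), (-0.9462 - 0.1848i))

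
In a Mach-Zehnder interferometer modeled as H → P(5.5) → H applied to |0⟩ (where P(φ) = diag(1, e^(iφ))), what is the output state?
(0.8543 - 0.3528i)|0⟩ + (0.1457 + 0.3528i)|1⟩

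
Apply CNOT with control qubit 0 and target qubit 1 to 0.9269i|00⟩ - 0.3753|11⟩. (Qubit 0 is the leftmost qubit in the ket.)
0.9269i|00⟩ - 0.3753|10⟩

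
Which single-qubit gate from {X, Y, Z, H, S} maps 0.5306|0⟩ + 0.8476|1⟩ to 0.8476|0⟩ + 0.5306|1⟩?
X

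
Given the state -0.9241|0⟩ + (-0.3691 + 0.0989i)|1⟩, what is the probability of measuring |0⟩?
0.854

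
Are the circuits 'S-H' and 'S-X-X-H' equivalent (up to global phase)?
Yes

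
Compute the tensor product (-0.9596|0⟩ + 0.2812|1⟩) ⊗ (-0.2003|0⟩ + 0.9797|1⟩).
0.1922|00⟩ - 0.9401|01⟩ - 0.05632|10⟩ + 0.2755|11⟩

amp(|b₁b₂…⟩) = product of the factor amplitudes for bits b₁, b₂, …; only kets whose every factor amplitude is nonzero survive.
|00⟩: (-0.9596)(-0.2003) = 0.1922
|01⟩: (-0.9596)(0.9797) = -0.9401
|10⟩: (0.2812)(-0.2003) = -0.05632
|11⟩: (0.2812)(0.9797) = 0.2755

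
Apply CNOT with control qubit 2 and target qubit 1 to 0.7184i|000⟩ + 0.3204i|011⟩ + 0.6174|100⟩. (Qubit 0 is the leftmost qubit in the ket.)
0.7184i|000⟩ + 0.3204i|001⟩ + 0.6174|100⟩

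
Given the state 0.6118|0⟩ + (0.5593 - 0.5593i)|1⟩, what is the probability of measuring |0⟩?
0.3743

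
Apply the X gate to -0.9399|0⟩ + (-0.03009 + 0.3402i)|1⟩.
(-0.03009 + 0.3402i)|0⟩ - 0.9399|1⟩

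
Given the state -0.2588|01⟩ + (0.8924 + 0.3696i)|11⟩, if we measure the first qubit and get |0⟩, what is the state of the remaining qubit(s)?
-|1⟩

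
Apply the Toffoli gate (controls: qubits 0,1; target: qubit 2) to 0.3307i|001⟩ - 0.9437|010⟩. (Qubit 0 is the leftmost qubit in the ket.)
0.3307i|001⟩ - 0.9437|010⟩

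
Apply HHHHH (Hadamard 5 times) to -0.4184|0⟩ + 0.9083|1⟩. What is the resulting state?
0.3464|0⟩ - 0.9381|1⟩

H² = I, so H^5 = H: a single Hadamard. With (a, b) = (-0.4184, 0.9083), H gives ((a + b)/√2, (a − b)/√2) = (0.3464, -0.9381).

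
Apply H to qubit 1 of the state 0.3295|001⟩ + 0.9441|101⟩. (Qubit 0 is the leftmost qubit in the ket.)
0.233|001⟩ + 0.233|011⟩ + 0.6676|101⟩ + 0.6676|111⟩

H on qubit 1 mixes each pair of kets that differ only in qubit 1: amplitudes (a, b) of (|…0…⟩, |…1…⟩) become ((a + b)/√2, (a − b)/√2). Kets absent from the input have amplitude 0.
(|001⟩, |011⟩): (a, b) = (0.3295, 0) → (0.233, 0.233)
(|101⟩, |111⟩): (a, b) = (0.9441, 0) → (0.6676, 0.6676)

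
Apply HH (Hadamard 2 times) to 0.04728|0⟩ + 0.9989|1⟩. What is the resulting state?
0.04728|0⟩ + 0.9989|1⟩

H² = I, so an even number of Hadamards cancels: H^2 = I and the state is unchanged.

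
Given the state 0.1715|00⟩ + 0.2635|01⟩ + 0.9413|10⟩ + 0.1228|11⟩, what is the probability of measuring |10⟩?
0.886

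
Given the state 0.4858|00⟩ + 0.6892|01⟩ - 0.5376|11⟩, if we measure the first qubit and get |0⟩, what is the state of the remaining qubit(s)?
0.5761|0⟩ + 0.8174|1⟩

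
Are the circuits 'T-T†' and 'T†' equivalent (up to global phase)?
No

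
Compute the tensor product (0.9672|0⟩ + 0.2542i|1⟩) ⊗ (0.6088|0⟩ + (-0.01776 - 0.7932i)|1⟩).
0.5888|00⟩ + (-0.01718 - 0.7672i)|01⟩ + 0.1548i|10⟩ + (0.2016 - 0.004515i)|11⟩

amp(|b₁b₂…⟩) = product of the factor amplitudes for bits b₁, b₂, …; only kets whose every factor amplitude is nonzero survive.
|00⟩: (0.9672)(0.6088) = 0.5888
|01⟩: (0.9672)(-0.01776 - 0.7932i) = (-0.01718 - 0.7672i)
|10⟩: (0.2542i)(0.6088) = 0.1548i
|11⟩: (0.2542i)(-0.01776 - 0.7932i) = (0.2016 - 0.004515i)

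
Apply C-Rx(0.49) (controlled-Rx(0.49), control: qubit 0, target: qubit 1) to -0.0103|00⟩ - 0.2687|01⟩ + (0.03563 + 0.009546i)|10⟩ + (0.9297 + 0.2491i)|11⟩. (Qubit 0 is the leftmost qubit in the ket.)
-0.0103|00⟩ - 0.2687|01⟩ + (0.09499 - 0.2162i)|10⟩ + (0.9043 + 0.233i)|11⟩

C-Rx(0.49) leaves the control-|0⟩ kets |00⟩, |01⟩ unchanged and applies Rx(0.49) to qubit 1 on the control-|1⟩ pair (|10⟩, |11⟩).
Rx(0.49) = [[cos(θ/2), −i·sin(θ/2)], [−i·sin(θ/2), cos(θ/2)]]; θ = 0.49, cos(θ/2) ≈ 0.970137, sin(θ/2) ≈ 0.242556.
With a = amp(|10⟩) = (0.03563 + 0.009546i) and b = amp(|11⟩) = (0.9297 + 0.2491i):
new amp(|10⟩) = (0.970137)·a + (-0.242556i)·b = (0.09499 - 0.2162i)
new amp(|11⟩) = (-0.242556i)·a + (0.970137)·b = (0.9043 + 0.233i)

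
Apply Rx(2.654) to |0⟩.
0.2414|0⟩ - 0.9704i|1⟩

Rx(2.654) = [[cos(θ/2), −i·sin(θ/2)], [−i·sin(θ/2), cos(θ/2)]]; θ = 2.654, cos(θ/2) ≈ 0.241388, sin(θ/2) ≈ 0.970429.
With a = amp(|0⟩) = 1 and b = amp(|1⟩) = 0:
new amp(|0⟩) = (0.241388)·a + (-0.970429i)·b = 0.2414
new amp(|1⟩) = (-0.970429i)·a + (0.241388)·b = -0.9704i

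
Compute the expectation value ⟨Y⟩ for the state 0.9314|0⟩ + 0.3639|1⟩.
0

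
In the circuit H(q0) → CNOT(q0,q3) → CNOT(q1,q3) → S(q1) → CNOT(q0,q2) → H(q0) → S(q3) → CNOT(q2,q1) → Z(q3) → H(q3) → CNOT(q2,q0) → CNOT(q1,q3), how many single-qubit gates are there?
6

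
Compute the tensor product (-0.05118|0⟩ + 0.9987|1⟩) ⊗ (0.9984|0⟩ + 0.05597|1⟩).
-0.0511|00⟩ - 0.002865|01⟩ + 0.9971|10⟩ + 0.0559|11⟩

amp(|b₁b₂…⟩) = product of the factor amplitudes for bits b₁, b₂, …; only kets whose every factor amplitude is nonzero survive.
|00⟩: (-0.05118)(0.9984) = -0.0511
|01⟩: (-0.05118)(0.05597) = -0.002865
|10⟩: (0.9987)(0.9984) = 0.9971
|11⟩: (0.9987)(0.05597) = 0.0559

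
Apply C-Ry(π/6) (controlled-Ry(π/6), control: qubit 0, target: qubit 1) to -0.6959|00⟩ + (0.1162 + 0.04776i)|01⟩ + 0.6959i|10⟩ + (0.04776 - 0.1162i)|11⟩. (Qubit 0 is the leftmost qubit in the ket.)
-0.6959|00⟩ + (0.1162 + 0.04776i)|01⟩ + (-0.01236 + 0.7023i)|10⟩ + (0.04613 + 0.06787i)|11⟩

C-Ry(π/6) leaves the control-|0⟩ kets |00⟩, |01⟩ unchanged and applies Ry(π/6) to qubit 1 on the control-|1⟩ pair (|10⟩, |11⟩).
Ry(π/6) = [[cos(θ/2), −sin(θ/2)], [sin(θ/2), cos(θ/2)]]; θ = π/6, cos(θ/2) ≈ 0.965926, sin(θ/2) ≈ 0.258819.
With a = amp(|10⟩) = 0.6959i and b = amp(|11⟩) = (0.04776 - 0.1162i):
new amp(|10⟩) = (0.965926)·a + (-0.258819)·b = (-0.01236 + 0.7023i)
new amp(|11⟩) = (0.258819)·a + (0.965926)·b = (0.04613 + 0.06787i)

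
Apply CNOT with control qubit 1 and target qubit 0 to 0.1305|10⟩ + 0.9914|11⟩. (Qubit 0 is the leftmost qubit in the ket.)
0.9914|01⟩ + 0.1305|10⟩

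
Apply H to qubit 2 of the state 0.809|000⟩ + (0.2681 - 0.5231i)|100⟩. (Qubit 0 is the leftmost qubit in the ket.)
0.572|000⟩ + 0.572|001⟩ + (0.1896 - 0.3699i)|100⟩ + (0.1896 - 0.3699i)|101⟩

H on qubit 2 mixes each pair of kets that differ only in qubit 2: amplitudes (a, b) of (|…0…⟩, |…1…⟩) become ((a + b)/√2, (a − b)/√2). Kets absent from the input have amplitude 0.
(|000⟩, |001⟩): (a, b) = (0.809, 0) → (0.572, 0.572)
(|100⟩, |101⟩): (a, b) = ((0.2681 - 0.5231i), 0) → ((0.1896 - 0.3699i), (0.1896 - 0.3699i))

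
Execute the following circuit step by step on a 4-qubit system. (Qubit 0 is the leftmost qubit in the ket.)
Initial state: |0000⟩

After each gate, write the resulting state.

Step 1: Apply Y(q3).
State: i|0001⟩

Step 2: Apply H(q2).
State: (1/√2)i|0001⟩ + (1/√2)i|0011⟩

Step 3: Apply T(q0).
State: (1/√2)i|0001⟩ + (1/√2)i|0011⟩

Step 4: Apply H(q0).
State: (1/2)i|0001⟩ + (1/2)i|0011⟩ + (1/2)i|1001⟩ + (1/2)i|1011⟩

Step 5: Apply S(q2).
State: (1/2)i|0001⟩ - 1/2|0011⟩ + (1/2)i|1001⟩ - 1/2|1011⟩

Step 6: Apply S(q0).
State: (1/2)i|0001⟩ - 1/2|0011⟩ - 1/2|1001⟩ - (1/2)i|1011⟩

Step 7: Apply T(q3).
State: (-1/√8 + (1/√8)i)|0001⟩ + (-1/√8 - (1/√8)i)|0011⟩ + (-1/√8 - (1/√8)i)|1001⟩ + (1/√8 - (1/√8)i)|1011⟩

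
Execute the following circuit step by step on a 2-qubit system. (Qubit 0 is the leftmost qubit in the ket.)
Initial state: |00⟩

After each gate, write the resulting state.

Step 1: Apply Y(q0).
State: i|10⟩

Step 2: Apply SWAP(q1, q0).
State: i|01⟩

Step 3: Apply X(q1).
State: i|00⟩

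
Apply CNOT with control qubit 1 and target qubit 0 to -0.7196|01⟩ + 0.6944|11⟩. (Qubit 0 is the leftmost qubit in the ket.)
0.6944|01⟩ - 0.7196|11⟩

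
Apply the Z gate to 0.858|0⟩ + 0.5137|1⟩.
0.858|0⟩ - 0.5137|1⟩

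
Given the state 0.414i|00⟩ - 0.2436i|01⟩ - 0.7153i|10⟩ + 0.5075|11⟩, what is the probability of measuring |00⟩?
0.1714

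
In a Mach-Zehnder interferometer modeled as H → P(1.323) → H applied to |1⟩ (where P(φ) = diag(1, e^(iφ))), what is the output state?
(0.3774 - 0.4847i)|0⟩ + (0.6226 + 0.4847i)|1⟩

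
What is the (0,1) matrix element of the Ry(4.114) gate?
-0.8841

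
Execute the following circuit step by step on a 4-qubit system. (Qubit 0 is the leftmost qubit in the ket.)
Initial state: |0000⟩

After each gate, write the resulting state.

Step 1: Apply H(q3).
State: 1/√2|0000⟩ + 1/√2|0001⟩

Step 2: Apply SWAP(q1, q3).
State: 1/√2|0000⟩ + 1/√2|0100⟩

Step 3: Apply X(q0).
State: 1/√2|1000⟩ + 1/√2|1100⟩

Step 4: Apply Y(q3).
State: (1/√2)i|1001⟩ + (1/√2)i|1101⟩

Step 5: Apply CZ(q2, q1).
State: (1/√2)i|1001⟩ + (1/√2)i|1101⟩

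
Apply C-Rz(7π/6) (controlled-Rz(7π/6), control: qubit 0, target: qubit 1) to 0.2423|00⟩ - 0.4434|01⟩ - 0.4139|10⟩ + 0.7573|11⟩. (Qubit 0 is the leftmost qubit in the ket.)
0.2423|00⟩ - 0.4434|01⟩ + (0.1071 + 0.3998i)|10⟩ + (-0.196 + 0.7315i)|11⟩

C-Rz(7π/6) leaves the control-|0⟩ kets |00⟩, |01⟩ unchanged and applies Rz(7π/6) to qubit 1 on the control-|1⟩ pair (|10⟩, |11⟩).
Rz(7π/6) = [[e^(−iθ/2), 0], [0, e^(iθ/2)]] with e^(±iθ/2) = cos(θ/2) ± i·sin(θ/2); θ = 7π/6, cos(θ/2) ≈ -0.258819, sin(θ/2) ≈ 0.965926.
With a = amp(|10⟩) = -0.4139 and b = amp(|11⟩) = 0.7573:
new amp(|10⟩) = (-0.258819 - 0.965926i)·a = (0.1071 + 0.3998i)
new amp(|11⟩) = (-0.258819 + 0.965926i)·b = (-0.196 + 0.7315i)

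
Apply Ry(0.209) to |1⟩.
-0.1043|0⟩ + 0.9945|1⟩

Ry(0.209) = [[cos(θ/2), −sin(θ/2)], [sin(θ/2), cos(θ/2)]]; θ = 0.209, cos(θ/2) ≈ 0.994545, sin(θ/2) ≈ 0.10431.
With a = amp(|0⟩) = 0 and b = amp(|1⟩) = 1:
new amp(|0⟩) = (0.994545)·a + (-0.10431)·b = -0.1043
new amp(|1⟩) = (0.10431)·a + (0.994545)·b = 0.9945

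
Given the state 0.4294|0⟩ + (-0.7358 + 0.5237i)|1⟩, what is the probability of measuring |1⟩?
0.8157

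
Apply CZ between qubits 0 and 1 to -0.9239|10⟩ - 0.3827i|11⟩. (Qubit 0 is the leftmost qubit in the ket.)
-0.9239|10⟩ + 0.3827i|11⟩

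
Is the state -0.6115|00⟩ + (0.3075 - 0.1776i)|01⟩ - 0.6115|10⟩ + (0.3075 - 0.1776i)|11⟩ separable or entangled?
Separable

Writing the state as a|00⟩ + b|01⟩ + c|10⟩ + d|11⟩, it is a product state iff ad − bc = 0.
Here (a, b, c, d) = (-0.6115, (0.3075 - 0.1776i), -0.6115, (0.3075 - 0.1776i)): ad − bc = (-0.6115)(0.3075 - 0.1776i) − (0.3075 - 0.1776i)(-0.6115) = 0, so the state is separable.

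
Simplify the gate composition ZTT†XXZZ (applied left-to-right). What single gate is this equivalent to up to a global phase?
Z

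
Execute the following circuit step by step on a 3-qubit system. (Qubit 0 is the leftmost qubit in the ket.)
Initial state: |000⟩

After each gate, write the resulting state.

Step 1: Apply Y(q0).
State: i|100⟩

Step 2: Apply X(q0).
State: i|000⟩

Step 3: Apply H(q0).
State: (1/√2)i|000⟩ + (1/√2)i|100⟩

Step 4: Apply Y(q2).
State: -1/√2|001⟩ - 1/√2|101⟩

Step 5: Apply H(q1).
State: -1/2|001⟩ - 1/2|011⟩ - 1/2|101⟩ - 1/2|111⟩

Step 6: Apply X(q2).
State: -1/2|000⟩ - 1/2|010⟩ - 1/2|100⟩ - 1/2|110⟩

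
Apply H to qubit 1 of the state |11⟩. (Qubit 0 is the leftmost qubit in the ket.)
1/√2|10⟩ - 1/√2|11⟩

H on qubit 1 mixes each pair of kets that differ only in qubit 1: amplitudes (a, b) of (|…0…⟩, |…1…⟩) become ((a + b)/√2, (a − b)/√2). Kets absent from the input have amplitude 0.
(|10⟩, |11⟩): (a, b) = (0, 1) → (1/√2, -1/√2)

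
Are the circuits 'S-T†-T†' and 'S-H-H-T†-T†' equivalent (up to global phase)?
Yes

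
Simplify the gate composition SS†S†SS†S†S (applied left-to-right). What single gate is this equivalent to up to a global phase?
S†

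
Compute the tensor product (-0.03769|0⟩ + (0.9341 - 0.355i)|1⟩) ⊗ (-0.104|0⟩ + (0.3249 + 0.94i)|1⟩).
0.00392|00⟩ + (-0.01225 - 0.03543i)|01⟩ + (-0.09715 + 0.03692i)|10⟩ + (0.6372 + 0.7627i)|11⟩

amp(|b₁b₂…⟩) = product of the factor amplitudes for bits b₁, b₂, …; only kets whose every factor amplitude is nonzero survive.
|00⟩: (-0.03769)(-0.104) = 0.00392
|01⟩: (-0.03769)(0.3249 + 0.94i) = (-0.01225 - 0.03543i)
|10⟩: (0.9341 - 0.355i)(-0.104) = (-0.09715 + 0.03692i)
|11⟩: (0.9341 - 0.355i)(0.3249 + 0.94i) = (0.6372 + 0.7627i)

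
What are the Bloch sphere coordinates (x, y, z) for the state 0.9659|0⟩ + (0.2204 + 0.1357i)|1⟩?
(0.4258, 0.2621, 0.866)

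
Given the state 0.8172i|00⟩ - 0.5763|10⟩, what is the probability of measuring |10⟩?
0.3321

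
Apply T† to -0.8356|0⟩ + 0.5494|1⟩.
-0.8356|0⟩ + (0.3885 - 0.3885i)|1⟩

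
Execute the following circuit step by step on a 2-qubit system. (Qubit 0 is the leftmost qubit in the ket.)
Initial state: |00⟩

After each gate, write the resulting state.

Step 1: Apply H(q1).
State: 1/√2|00⟩ + 1/√2|01⟩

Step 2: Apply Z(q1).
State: 1/√2|00⟩ - 1/√2|01⟩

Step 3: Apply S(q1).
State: 1/√2|00⟩ - (1/√2)i|01⟩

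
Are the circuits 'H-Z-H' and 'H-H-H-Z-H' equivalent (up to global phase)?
Yes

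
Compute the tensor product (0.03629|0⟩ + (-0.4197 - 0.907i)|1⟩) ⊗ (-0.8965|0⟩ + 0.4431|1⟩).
-0.03253|00⟩ + 0.01608|01⟩ + (0.3763 + 0.8131i)|10⟩ + (-0.186 - 0.4019i)|11⟩

amp(|b₁b₂…⟩) = product of the factor amplitudes for bits b₁, b₂, …; only kets whose every factor amplitude is nonzero survive.
|00⟩: (0.03629)(-0.8965) = -0.03253
|01⟩: (0.03629)(0.4431) = 0.01608
|10⟩: (-0.4197 - 0.907i)(-0.8965) = (0.3763 + 0.8131i)
|11⟩: (-0.4197 - 0.907i)(0.4431) = (-0.186 - 0.4019i)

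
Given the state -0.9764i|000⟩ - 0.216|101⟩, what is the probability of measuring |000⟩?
0.9534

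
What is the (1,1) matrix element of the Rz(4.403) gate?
(-0.5897 + 0.8076i)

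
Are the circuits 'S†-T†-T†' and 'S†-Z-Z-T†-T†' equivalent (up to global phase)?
Yes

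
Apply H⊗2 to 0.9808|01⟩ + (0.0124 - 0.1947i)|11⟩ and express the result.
(0.4966 - 0.09735i)|00⟩ + (-0.4966 + 0.09735i)|01⟩ + (0.4842 + 0.09735i)|10⟩ + (-0.4842 - 0.09735i)|11⟩

H⊗2 gives amp(|y⟩) = (1/2) Σ_x (−1)^(x·y) amp(|x⟩), where x·y is the number of positions in which both x and y have a 1.
|00⟩: (0.9808 + (0.0124 - 0.1947i))/2 = (0.4966 - 0.09735i)
|01⟩: (-0.9808 - (0.0124 - 0.1947i))/2 = (-0.4966 + 0.09735i)
|10⟩: (0.9808 - (0.0124 - 0.1947i))/2 = (0.4842 + 0.09735i)
|11⟩: (-0.9808 + (0.0124 - 0.1947i))/2 = (-0.4842 - 0.09735i)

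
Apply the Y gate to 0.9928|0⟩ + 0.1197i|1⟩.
0.1197|0⟩ + 0.9928i|1⟩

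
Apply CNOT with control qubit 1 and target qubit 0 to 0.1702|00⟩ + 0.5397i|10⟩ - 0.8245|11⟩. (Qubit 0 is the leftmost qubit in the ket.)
0.1702|00⟩ - 0.8245|01⟩ + 0.5397i|10⟩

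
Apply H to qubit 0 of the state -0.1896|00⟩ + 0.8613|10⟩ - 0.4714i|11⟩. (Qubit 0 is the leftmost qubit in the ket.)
0.475|00⟩ - 0.3333i|01⟩ - 0.7431|10⟩ + 0.3333i|11⟩

H on qubit 0 mixes each pair of kets that differ only in qubit 0: amplitudes (a, b) of (|…0…⟩, |…1…⟩) become ((a + b)/√2, (a − b)/√2). Kets absent from the input have amplitude 0.
(|00⟩, |10⟩): (a, b) = (-0.1896, 0.8613) → (0.475, -0.7431)
(|01⟩, |11⟩): (a, b) = (0, -0.4714i) → (-0.3333i, 0.3333i)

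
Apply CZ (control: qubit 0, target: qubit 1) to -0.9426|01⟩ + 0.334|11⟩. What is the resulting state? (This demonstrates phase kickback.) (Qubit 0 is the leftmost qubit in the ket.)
-0.9426|01⟩ - 0.334|11⟩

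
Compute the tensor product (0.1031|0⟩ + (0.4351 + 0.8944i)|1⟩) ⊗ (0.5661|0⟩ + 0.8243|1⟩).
0.05836|00⟩ + 0.08499|01⟩ + (0.2463 + 0.5063i)|10⟩ + (0.3587 + 0.7373i)|11⟩

amp(|b₁b₂…⟩) = product of the factor amplitudes for bits b₁, b₂, …; only kets whose every factor amplitude is nonzero survive.
|00⟩: (0.1031)(0.5661) = 0.05836
|01⟩: (0.1031)(0.8243) = 0.08499
|10⟩: (0.4351 + 0.8944i)(0.5661) = (0.2463 + 0.5063i)
|11⟩: (0.4351 + 0.8944i)(0.8243) = (0.3587 + 0.7373i)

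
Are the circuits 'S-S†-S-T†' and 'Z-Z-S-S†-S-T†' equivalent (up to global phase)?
Yes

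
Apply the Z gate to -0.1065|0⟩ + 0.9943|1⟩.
-0.1065|0⟩ - 0.9943|1⟩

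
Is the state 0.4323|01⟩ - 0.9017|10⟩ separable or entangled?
Entangled

Writing the state as a|00⟩ + b|01⟩ + c|10⟩ + d|11⟩, it is a product state iff ad − bc = 0.
Here (a, b, c, d) = (0, 0.4323, -0.9017, 0): ad − bc = (0)(0) − (0.4323)(-0.9017) = 0.3898 ≠ 0, so the state is entangled.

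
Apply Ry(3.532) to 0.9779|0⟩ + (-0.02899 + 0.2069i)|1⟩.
(-0.1612 - 0.203i)|0⟩ + (0.965 - 0.04013i)|1⟩

Ry(3.532) = [[cos(θ/2), −sin(θ/2)], [sin(θ/2), cos(θ/2)]]; θ = 3.532, cos(θ/2) ≈ -0.193966, sin(θ/2) ≈ 0.981008.
With a = amp(|0⟩) = 0.9779 and b = amp(|1⟩) = (-0.02899 + 0.2069i):
new amp(|0⟩) = (-0.193966)·a + (-0.981008)·b = (-0.1612 - 0.203i)
new amp(|1⟩) = (0.981008)·a + (-0.193966)·b = (0.965 - 0.04013i)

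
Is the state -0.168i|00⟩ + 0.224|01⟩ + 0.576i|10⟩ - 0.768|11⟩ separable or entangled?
Separable

Writing the state as a|00⟩ + b|01⟩ + c|10⟩ + d|11⟩, it is a product state iff ad − bc = 0.
Here (a, b, c, d) = (-0.168i, 0.224, 0.576i, -0.768): ad − bc = (-0.168i)(-0.768) − (0.224)(0.576i) = 0, so the state is separable.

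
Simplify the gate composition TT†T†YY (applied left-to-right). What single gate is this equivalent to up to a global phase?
T†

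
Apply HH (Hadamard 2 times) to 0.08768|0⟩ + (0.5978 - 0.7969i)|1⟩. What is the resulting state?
0.08768|0⟩ + (0.5978 - 0.7969i)|1⟩

H² = I, so an even number of Hadamards cancels: H^2 = I and the state is unchanged.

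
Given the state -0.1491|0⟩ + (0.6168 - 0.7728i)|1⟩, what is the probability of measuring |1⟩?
0.9777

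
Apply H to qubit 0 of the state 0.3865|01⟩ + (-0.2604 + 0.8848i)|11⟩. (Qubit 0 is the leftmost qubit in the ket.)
(0.08917 + 0.6256i)|01⟩ + (0.4574 - 0.6256i)|11⟩

H on qubit 0 mixes each pair of kets that differ only in qubit 0: amplitudes (a, b) of (|…0…⟩, |…1…⟩) become ((a + b)/√2, (a − b)/√2). Kets absent from the input have amplitude 0.
(|01⟩, |11⟩): (a, b) = (0.3865, (-0.2604 + 0.8848i)) → ((0.08917 + 0.6256i), (0.4574 - 0.6256i))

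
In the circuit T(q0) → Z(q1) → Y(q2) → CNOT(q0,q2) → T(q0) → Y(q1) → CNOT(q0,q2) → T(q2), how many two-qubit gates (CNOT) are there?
2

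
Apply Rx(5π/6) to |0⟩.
0.2588|0⟩ - 0.9659i|1⟩

Rx(5π/6) = [[cos(θ/2), −i·sin(θ/2)], [−i·sin(θ/2), cos(θ/2)]]; θ = 5π/6, cos(θ/2) ≈ 0.258819, sin(θ/2) ≈ 0.965926.
With a = amp(|0⟩) = 1 and b = amp(|1⟩) = 0:
new amp(|0⟩) = (0.258819)·a + (-0.965926i)·b = 0.2588
new amp(|1⟩) = (-0.965926i)·a + (0.258819)·b = -0.9659i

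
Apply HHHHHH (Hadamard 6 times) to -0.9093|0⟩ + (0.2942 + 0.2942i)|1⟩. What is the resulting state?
-0.9093|0⟩ + (0.2942 + 0.2942i)|1⟩

H² = I, so an even number of Hadamards cancels: H^6 = I and the state is unchanged.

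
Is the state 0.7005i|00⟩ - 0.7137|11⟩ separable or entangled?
Entangled

Writing the state as a|00⟩ + b|01⟩ + c|10⟩ + d|11⟩, it is a product state iff ad − bc = 0.
Here (a, b, c, d) = (0.7005i, 0, 0, -0.7137): ad − bc = (0.7005i)(-0.7137) − (0)(0) = -0.4999i ≠ 0, so the state is entangled.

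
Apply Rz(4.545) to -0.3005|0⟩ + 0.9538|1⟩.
(0.194 + 0.2295i)|0⟩ + (-0.6157 + 0.7285i)|1⟩

Rz(4.545) = [[e^(−iθ/2), 0], [0, e^(iθ/2)]] with e^(±iθ/2) = cos(θ/2) ± i·sin(θ/2); θ = 4.545, cos(θ/2) ≈ -0.64552, sin(θ/2) ≈ 0.763744.
With a = amp(|0⟩) = -0.3005 and b = amp(|1⟩) = 0.9538:
new amp(|0⟩) = (-0.64552 - 0.763744i)·a = (0.194 + 0.2295i)
new amp(|1⟩) = (-0.64552 + 0.763744i)·b = (-0.6157 + 0.7285i)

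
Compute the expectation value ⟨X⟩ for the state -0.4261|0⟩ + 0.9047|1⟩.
-0.771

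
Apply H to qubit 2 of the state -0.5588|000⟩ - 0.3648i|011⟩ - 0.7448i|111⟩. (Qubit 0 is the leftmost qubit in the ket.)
-0.3951|000⟩ - 0.3951|001⟩ - 0.258i|010⟩ + 0.258i|011⟩ - 0.5267i|110⟩ + 0.5267i|111⟩

H on qubit 2 mixes each pair of kets that differ only in qubit 2: amplitudes (a, b) of (|…0…⟩, |…1…⟩) become ((a + b)/√2, (a − b)/√2). Kets absent from the input have amplitude 0.
(|000⟩, |001⟩): (a, b) = (-0.5588, 0) → (-0.3951, -0.3951)
(|010⟩, |011⟩): (a, b) = (0, -0.3648i) → (-0.258i, 0.258i)
(|110⟩, |111⟩): (a, b) = (0, -0.7448i) → (-0.5267i, 0.5267i)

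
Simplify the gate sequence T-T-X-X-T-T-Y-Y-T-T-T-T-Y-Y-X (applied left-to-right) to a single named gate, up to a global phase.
X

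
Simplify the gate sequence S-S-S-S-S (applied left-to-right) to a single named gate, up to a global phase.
S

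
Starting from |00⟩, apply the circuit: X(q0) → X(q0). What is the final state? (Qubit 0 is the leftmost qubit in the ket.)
|00⟩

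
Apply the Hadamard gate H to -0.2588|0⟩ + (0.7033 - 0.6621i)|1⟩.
(0.3143 - 0.4682i)|0⟩ + (-0.6803 + 0.4682i)|1⟩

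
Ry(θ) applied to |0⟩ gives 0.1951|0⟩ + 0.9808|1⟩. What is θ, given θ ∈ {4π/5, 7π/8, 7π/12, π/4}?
7π/8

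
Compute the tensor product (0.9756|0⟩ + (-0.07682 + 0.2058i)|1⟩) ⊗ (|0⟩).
0.9756|00⟩ + (-0.07682 + 0.2058i)|10⟩

amp(|b₁b₂…⟩) = product of the factor amplitudes for bits b₁, b₂, …; only kets whose every factor amplitude is nonzero survive.
|00⟩: (0.9756)(1) = 0.9756
|10⟩: (-0.07682 + 0.2058i)(1) = (-0.07682 + 0.2058i)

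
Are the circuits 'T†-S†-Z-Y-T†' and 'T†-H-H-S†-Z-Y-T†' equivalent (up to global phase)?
Yes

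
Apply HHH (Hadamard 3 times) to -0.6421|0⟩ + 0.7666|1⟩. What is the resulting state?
0.08803|0⟩ - 0.9961|1⟩

H² = I, so H^3 = H: a single Hadamard. With (a, b) = (-0.6421, 0.7666), H gives ((a + b)/√2, (a − b)/√2) = (0.08803, -0.9961).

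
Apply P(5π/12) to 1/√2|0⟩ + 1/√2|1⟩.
1/√2|0⟩ + (0.183 + 0.683i)|1⟩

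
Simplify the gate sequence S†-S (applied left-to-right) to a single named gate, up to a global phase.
I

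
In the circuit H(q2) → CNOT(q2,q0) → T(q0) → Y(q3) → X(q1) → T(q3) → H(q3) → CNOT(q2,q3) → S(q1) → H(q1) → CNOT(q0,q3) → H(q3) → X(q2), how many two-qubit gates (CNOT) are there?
3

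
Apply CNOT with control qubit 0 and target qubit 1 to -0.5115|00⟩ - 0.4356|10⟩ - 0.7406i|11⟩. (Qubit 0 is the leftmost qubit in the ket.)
-0.5115|00⟩ - 0.7406i|10⟩ - 0.4356|11⟩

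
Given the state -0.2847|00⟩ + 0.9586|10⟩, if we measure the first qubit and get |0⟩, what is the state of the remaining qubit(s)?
-|0⟩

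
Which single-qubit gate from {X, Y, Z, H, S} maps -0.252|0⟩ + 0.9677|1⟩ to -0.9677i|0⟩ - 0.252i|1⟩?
Y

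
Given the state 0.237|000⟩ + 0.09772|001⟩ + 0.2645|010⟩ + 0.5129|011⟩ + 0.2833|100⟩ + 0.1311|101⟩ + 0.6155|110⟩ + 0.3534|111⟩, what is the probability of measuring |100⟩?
0.08026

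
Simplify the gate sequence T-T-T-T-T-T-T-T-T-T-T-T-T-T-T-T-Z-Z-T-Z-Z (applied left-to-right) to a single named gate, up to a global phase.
T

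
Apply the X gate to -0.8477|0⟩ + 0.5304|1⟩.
0.5304|0⟩ - 0.8477|1⟩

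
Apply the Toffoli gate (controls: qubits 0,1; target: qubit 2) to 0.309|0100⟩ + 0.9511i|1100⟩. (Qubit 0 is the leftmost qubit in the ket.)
0.309|0100⟩ + 0.9511i|1110⟩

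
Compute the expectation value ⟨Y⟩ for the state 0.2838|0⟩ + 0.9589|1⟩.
0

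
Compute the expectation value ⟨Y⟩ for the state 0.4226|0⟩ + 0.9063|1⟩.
0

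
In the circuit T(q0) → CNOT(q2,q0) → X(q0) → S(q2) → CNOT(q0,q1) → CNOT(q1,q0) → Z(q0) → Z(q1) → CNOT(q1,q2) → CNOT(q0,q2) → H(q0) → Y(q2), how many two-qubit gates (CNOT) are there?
5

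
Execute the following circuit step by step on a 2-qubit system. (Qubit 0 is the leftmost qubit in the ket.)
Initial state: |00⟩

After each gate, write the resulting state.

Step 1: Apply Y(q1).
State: i|01⟩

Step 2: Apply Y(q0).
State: -|11⟩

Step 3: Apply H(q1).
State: -1/√2|10⟩ + 1/√2|11⟩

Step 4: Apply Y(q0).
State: (1/√2)i|00⟩ - (1/√2)i|01⟩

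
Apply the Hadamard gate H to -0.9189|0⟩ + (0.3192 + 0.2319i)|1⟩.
(-0.4241 + 0.164i)|0⟩ + (-0.8755 - 0.164i)|1⟩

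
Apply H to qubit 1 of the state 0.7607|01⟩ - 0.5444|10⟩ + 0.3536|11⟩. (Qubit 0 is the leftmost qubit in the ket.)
0.5379|00⟩ - 0.5379|01⟩ - 0.1349|10⟩ - 0.635|11⟩

H on qubit 1 mixes each pair of kets that differ only in qubit 1: amplitudes (a, b) of (|…0…⟩, |…1…⟩) become ((a + b)/√2, (a − b)/√2). Kets absent from the input have amplitude 0.
(|00⟩, |01⟩): (a, b) = (0, 0.7607) → (0.5379, -0.5379)
(|10⟩, |11⟩): (a, b) = (-0.5444, 0.3536) → (-0.1349, -0.635)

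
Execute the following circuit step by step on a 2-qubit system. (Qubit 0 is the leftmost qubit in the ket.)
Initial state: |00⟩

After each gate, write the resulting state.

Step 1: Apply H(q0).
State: 1/√2|00⟩ + 1/√2|10⟩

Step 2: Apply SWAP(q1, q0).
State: 1/√2|00⟩ + 1/√2|01⟩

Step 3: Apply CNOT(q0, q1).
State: 1/√2|00⟩ + 1/√2|01⟩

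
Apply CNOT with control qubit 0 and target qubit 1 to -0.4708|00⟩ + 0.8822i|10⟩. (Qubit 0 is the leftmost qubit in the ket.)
-0.4708|00⟩ + 0.8822i|11⟩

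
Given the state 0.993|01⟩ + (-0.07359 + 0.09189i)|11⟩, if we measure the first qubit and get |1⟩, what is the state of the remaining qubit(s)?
(-0.6251 + 0.7805i)|1⟩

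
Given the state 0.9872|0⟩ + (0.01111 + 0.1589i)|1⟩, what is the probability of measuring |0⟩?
0.9746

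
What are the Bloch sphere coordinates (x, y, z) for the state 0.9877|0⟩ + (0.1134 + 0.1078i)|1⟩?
(0.224, 0.2129, 0.9511)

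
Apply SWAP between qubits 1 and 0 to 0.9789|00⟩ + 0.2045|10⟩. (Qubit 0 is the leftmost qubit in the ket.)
0.9789|00⟩ + 0.2045|01⟩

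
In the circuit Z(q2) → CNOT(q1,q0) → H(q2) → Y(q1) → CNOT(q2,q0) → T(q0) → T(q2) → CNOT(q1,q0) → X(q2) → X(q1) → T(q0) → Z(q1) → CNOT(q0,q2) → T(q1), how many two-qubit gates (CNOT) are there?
4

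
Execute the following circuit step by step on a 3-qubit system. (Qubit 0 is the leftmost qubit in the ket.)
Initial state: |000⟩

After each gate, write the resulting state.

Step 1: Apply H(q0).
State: 1/√2|000⟩ + 1/√2|100⟩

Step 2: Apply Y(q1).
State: (1/√2)i|010⟩ + (1/√2)i|110⟩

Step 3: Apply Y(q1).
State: 1/√2|000⟩ + 1/√2|100⟩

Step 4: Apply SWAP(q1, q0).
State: 1/√2|000⟩ + 1/√2|010⟩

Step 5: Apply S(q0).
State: 1/√2|000⟩ + 1/√2|010⟩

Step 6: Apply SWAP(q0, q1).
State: 1/√2|000⟩ + 1/√2|100⟩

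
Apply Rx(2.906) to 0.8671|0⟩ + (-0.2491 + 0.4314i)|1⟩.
(0.5303 + 0.2474i)|0⟩ + (-0.02928 - 0.8104i)|1⟩

Rx(2.906) = [[cos(θ/2), −i·sin(θ/2)], [−i·sin(θ/2), cos(θ/2)]]; θ = 2.906, cos(θ/2) ≈ 0.117524, sin(θ/2) ≈ 0.99307.
With a = amp(|0⟩) = 0.8671 and b = amp(|1⟩) = (-0.2491 + 0.4314i):
new amp(|0⟩) = (0.117524)·a + (-0.99307i)·b = (0.5303 + 0.2474i)
new amp(|1⟩) = (-0.99307i)·a + (0.117524)·b = (-0.02928 - 0.8104i)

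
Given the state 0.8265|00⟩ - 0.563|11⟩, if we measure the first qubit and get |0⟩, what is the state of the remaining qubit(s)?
|0⟩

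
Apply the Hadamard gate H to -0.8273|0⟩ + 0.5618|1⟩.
-0.1877|0⟩ - 0.9822|1⟩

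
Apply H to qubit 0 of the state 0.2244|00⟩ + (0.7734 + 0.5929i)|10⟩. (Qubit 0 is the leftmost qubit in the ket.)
(0.7056 + 0.4192i)|00⟩ + (-0.3882 - 0.4192i)|10⟩

H on qubit 0 mixes each pair of kets that differ only in qubit 0: amplitudes (a, b) of (|…0…⟩, |…1…⟩) become ((a + b)/√2, (a − b)/√2). Kets absent from the input have amplitude 0.
(|00⟩, |10⟩): (a, b) = (0.2244, (0.7734 + 0.5929i)) → ((0.7056 + 0.4192i), (-0.3882 - 0.4192i))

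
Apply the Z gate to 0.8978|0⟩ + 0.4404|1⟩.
0.8978|0⟩ - 0.4404|1⟩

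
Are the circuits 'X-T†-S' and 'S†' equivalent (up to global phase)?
No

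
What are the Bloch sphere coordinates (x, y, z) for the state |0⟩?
(0, 0, 1)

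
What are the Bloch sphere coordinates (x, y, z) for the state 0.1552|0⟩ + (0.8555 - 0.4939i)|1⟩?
(0.2655, -0.1533, -0.9517)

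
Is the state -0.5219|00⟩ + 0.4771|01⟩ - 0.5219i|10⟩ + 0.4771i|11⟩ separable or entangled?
Separable

Writing the state as a|00⟩ + b|01⟩ + c|10⟩ + d|11⟩, it is a product state iff ad − bc = 0.
Here (a, b, c, d) = (-0.5219, 0.4771, -0.5219i, 0.4771i): ad − bc = (-0.5219)(0.4771i) − (0.4771)(-0.5219i) = 0, so the state is separable.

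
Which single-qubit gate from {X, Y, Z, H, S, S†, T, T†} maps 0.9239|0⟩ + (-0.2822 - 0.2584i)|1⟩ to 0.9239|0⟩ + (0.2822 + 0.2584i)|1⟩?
Z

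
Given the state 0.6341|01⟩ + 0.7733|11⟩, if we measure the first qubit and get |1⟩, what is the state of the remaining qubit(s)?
|1⟩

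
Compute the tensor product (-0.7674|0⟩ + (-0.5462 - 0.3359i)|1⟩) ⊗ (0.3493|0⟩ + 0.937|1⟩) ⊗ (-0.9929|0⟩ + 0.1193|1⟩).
0.2661|000⟩ - 0.03198|001⟩ + 0.7139|010⟩ - 0.08578|011⟩ + (0.1894 + 0.1165i)|100⟩ + (-0.02276 - 0.014i)|101⟩ + (0.5082 + 0.3125i)|110⟩ + (-0.06106 - 0.03755i)|111⟩

amp(|b₁b₂…⟩) = product of the factor amplitudes for bits b₁, b₂, …; only kets whose every factor amplitude is nonzero survive.
|000⟩: (-0.7674)(0.3493)(-0.9929) = 0.2661
|001⟩: (-0.7674)(0.3493)(0.1193) = -0.03198
|010⟩: (-0.7674)(0.937)(-0.9929) = 0.7139
|011⟩: (-0.7674)(0.937)(0.1193) = -0.08578
|100⟩: (-0.5462 - 0.3359i)(0.3493)(-0.9929) = (0.1894 + 0.1165i)
|101⟩: (-0.5462 - 0.3359i)(0.3493)(0.1193) = (-0.02276 - 0.014i)
|110⟩: (-0.5462 - 0.3359i)(0.937)(-0.9929) = (0.5082 + 0.3125i)
|111⟩: (-0.5462 - 0.3359i)(0.937)(0.1193) = (-0.06106 - 0.03755i)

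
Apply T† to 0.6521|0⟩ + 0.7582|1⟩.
0.6521|0⟩ + (0.5361 - 0.5361i)|1⟩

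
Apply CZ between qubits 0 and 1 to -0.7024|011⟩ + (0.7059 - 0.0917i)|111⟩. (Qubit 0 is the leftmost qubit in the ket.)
-0.7024|011⟩ + (-0.7059 + 0.0917i)|111⟩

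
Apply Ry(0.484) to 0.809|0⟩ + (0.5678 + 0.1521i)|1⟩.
(0.6494 - 0.03645i)|0⟩ + (0.7451 + 0.1477i)|1⟩

Ry(0.484) = [[cos(θ/2), −sin(θ/2)], [sin(θ/2), cos(θ/2)]]; θ = 0.484, cos(θ/2) ≈ 0.970861, sin(θ/2) ≈ 0.239645.
With a = amp(|0⟩) = 0.809 and b = amp(|1⟩) = (0.5678 + 0.1521i):
new amp(|0⟩) = (0.970861)·a + (-0.239645)·b = (0.6494 - 0.03645i)
new amp(|1⟩) = (0.239645)·a + (0.970861)·b = (0.7451 + 0.1477i)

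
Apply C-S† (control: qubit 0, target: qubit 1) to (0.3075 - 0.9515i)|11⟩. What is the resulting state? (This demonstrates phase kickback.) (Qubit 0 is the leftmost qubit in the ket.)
(-0.9515 - 0.3075i)|11⟩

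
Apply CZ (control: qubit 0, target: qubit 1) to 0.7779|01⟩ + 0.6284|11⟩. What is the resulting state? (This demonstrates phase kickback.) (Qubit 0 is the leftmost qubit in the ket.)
0.7779|01⟩ - 0.6284|11⟩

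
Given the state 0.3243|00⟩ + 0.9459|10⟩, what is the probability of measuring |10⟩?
0.8947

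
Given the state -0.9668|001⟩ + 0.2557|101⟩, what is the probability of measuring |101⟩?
0.06538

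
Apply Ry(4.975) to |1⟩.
-0.6084|0⟩ - 0.7936|1⟩

Ry(4.975) = [[cos(θ/2), −sin(θ/2)], [sin(θ/2), cos(θ/2)]]; θ = 4.975, cos(θ/2) ≈ -0.7936, sin(θ/2) ≈ 0.608439.
With a = amp(|0⟩) = 0 and b = amp(|1⟩) = 1:
new amp(|0⟩) = (-0.7936)·a + (-0.608439)·b = -0.6084
new amp(|1⟩) = (0.608439)·a + (-0.7936)·b = -0.7936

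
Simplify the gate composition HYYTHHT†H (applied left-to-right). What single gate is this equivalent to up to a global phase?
I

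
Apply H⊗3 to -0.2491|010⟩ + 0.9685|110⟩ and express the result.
0.2543|000⟩ + 0.2543|001⟩ - 0.2543|010⟩ - 0.2543|011⟩ - 0.4305|100⟩ - 0.4305|101⟩ + 0.4305|110⟩ + 0.4305|111⟩

H⊗3 gives amp(|y⟩) = (1/2√2) Σ_x (−1)^(x·y) amp(|x⟩), where x·y is the number of positions in which both x and y have a 1.
|000⟩: (-0.2491 + 0.9685)/(2√2) = 0.2543
|001⟩: (-0.2491 + 0.9685)/(2√2) = 0.2543
|010⟩: (0.2491 - 0.9685)/(2√2) = -0.2543
|011⟩: (0.2491 - 0.9685)/(2√2) = -0.2543
|100⟩: (-0.2491 - 0.9685)/(2√2) = -0.4305
|101⟩: (-0.2491 - 0.9685)/(2√2) = -0.4305
|110⟩: (0.2491 + 0.9685)/(2√2) = 0.4305
|111⟩: (0.2491 + 0.9685)/(2√2) = 0.4305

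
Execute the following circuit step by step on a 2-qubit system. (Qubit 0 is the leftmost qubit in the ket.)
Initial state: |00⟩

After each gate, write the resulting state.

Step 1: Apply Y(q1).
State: i|01⟩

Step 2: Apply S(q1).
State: -|01⟩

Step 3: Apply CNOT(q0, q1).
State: -|01⟩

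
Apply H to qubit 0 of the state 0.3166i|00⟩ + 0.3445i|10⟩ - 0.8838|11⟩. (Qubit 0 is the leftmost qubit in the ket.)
0.4675i|00⟩ - 0.6249|01⟩ - 0.01973i|10⟩ + 0.6249|11⟩

H on qubit 0 mixes each pair of kets that differ only in qubit 0: amplitudes (a, b) of (|…0…⟩, |…1…⟩) become ((a + b)/√2, (a − b)/√2). Kets absent from the input have amplitude 0.
(|00⟩, |10⟩): (a, b) = (0.3166i, 0.3445i) → (0.4675i, -0.01973i)
(|01⟩, |11⟩): (a, b) = (0, -0.8838) → (-0.6249, 0.6249)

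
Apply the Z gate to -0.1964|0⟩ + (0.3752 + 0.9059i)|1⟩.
-0.1964|0⟩ + (-0.3752 - 0.9059i)|1⟩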